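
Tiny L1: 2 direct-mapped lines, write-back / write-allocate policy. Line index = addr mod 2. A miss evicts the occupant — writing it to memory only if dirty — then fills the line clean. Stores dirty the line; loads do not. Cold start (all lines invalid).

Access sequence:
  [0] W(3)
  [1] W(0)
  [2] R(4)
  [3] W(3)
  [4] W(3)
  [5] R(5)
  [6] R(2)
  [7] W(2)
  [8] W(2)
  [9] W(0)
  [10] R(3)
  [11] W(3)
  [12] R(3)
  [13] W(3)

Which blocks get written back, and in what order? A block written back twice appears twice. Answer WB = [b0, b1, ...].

  0 | W B3 → L1 miss [D]
  1 | W B0 → L0 miss [D]
  2 | R B4 → L0 miss wb→B0 [-]
  3 | W B3 → L1 hit [D]
  4 | W B3 → L1 hit [D]
  5 | R B5 → L1 miss wb→B3 [-]
  6 | R B2 → L0 miss [-]
  7 | W B2 → L0 hit [D]
  8 | W B2 → L0 hit [D]
  9 | W B0 → L0 miss wb→B2 [D]
  10 | R B3 → L1 miss [-]
  11 | W B3 → L1 hit [D]
  12 | R B3 → L1 hit [D]
  13 | W B3 → L1 hit [D]

WB = [0, 3, 2]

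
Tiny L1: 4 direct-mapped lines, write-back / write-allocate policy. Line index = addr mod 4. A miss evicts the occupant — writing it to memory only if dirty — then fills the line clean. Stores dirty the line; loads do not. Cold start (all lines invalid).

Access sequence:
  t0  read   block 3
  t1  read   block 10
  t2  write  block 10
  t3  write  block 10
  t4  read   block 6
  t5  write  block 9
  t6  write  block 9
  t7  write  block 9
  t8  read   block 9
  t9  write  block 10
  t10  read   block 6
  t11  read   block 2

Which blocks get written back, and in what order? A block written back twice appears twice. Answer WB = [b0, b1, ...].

0: R B3 → L3 miss [-]
1: R B10 → L2 miss [-]
2: W B10 → L2 hit [D]
3: W B10 → L2 hit [D]
4: R B6 → L2 miss wb→B10 [-]
5: W B9 → L1 miss [D]
6: W B9 → L1 hit [D]
7: W B9 → L1 hit [D]
8: R B9 → L1 hit [D]
9: W B10 → L2 miss [D]
10: R B6 → L2 miss wb→B10 [-]
11: R B2 → L2 miss [-]

WB = [10, 10]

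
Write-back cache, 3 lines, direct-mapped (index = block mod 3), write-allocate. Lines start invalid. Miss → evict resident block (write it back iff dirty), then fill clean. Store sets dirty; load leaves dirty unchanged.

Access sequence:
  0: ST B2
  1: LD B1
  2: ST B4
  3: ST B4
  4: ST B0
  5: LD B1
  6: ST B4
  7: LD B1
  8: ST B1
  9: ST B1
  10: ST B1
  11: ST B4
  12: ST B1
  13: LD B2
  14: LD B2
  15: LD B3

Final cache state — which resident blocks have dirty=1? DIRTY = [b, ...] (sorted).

0: W B2 -> L2 miss  d=D]
1: R B1 -> L1 miss  d=-]
2: W B4 -> L1 miss  d=D]
3: W B4 -> L1 hit  d=D]
4: W B0 -> L0 miss  d=D]
5: R B1 -> L1 miss wb->B4  d=-]
6: W B4 -> L1 miss  d=D]
7: R B1 -> L1 miss wb->B4  d=-]
8: W B1 -> L1 hit  d=D]
9: W B1 -> L1 hit  d=D]
10: W B1 -> L1 hit  d=D]
11: W B4 -> L1 miss wb->B1  d=D]
12: W B1 -> L1 miss wb->B4  d=D]
13: R B2 -> L2 hit  d=D]
14: R B2 -> L2 hit  d=D]
15: R B3 -> L0 miss wb->B0  d=-]

DIRTY = [1, 2]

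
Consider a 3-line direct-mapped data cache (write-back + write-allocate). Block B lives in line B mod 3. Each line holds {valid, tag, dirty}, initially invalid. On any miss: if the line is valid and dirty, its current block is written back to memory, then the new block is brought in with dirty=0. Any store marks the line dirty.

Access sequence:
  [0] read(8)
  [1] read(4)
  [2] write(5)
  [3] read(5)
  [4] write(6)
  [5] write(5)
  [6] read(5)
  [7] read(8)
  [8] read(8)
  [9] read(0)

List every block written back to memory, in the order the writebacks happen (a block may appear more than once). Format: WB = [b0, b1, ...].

0: R B8 → L2 miss [-]
1: R B4 → L1 miss [-]
2: W B5 → L2 miss [D]
3: R B5 → L2 hit [D]
4: W B6 → L0 miss [D]
5: W B5 → L2 hit [D]
6: R B5 → L2 hit [D]
7: R B8 → L2 miss wb→B5 [-]
8: R B8 → L2 hit [-]
9: R B0 → L0 miss wb→B6 [-]

WB = [5, 6]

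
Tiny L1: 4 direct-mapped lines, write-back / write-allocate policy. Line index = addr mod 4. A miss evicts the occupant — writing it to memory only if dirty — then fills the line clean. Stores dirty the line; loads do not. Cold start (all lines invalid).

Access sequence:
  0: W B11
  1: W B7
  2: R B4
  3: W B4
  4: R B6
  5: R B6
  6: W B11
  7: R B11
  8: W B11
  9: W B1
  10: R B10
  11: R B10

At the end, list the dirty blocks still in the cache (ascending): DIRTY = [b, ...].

0: W B11 -> L3 miss  d=D]
1: W B7 -> L3 miss wb->B11  d=D]
2: R B4 -> L0 miss  d=-]
3: W B4 -> L0 hit  d=D]
4: R B6 -> L2 miss  d=-]
5: R B6 -> L2 hit  d=-]
6: W B11 -> L3 miss wb->B7  d=D]
7: R B11 -> L3 hit  d=D]
8: W B11 -> L3 hit  d=D]
9: W B1 -> L1 miss  d=D]
10: R B10 -> L2 miss  d=-]
11: R B10 -> L2 hit  d=-]

DIRTY = [1, 4, 11]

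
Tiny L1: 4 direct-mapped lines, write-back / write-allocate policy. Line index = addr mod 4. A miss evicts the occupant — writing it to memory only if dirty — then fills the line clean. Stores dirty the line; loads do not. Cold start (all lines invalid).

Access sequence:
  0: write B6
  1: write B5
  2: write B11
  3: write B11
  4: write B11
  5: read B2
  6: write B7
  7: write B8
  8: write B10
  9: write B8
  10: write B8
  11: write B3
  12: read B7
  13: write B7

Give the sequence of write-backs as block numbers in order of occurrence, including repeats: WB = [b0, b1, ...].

WB = [6, 11, 7, 3]

0: W B6 -> L2 miss  d=D]
1: W B5 -> L1 miss  d=D]
2: W B11 -> L3 miss  d=D]
3: W B11 -> L3 hit  d=D]
4: W B11 -> L3 hit  d=D]
5: R B2 -> L2 miss wb->B6  d=-]
6: W B7 -> L3 miss wb->B11  d=D]
7: W B8 -> L0 miss  d=D]
8: W B10 -> L2 miss  d=D]
9: W B8 -> L0 hit  d=D]
10: W B8 -> L0 hit  d=D]
11: W B3 -> L3 miss wb->B7  d=D]
12: R B7 -> L3 miss wb->B3  d=-]
13: W B7 -> L3 hit  d=D]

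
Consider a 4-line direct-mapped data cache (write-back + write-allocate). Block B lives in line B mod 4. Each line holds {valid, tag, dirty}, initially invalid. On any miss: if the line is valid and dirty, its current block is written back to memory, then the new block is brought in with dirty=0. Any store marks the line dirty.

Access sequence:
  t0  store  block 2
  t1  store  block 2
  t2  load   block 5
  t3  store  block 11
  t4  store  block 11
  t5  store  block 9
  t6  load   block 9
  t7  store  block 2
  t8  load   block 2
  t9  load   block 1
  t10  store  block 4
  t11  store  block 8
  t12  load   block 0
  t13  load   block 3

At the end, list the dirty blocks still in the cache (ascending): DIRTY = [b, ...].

  0 | W B2 → L2 miss [D]
  1 | W B2 → L2 hit [D]
  2 | R B5 → L1 miss [-]
  3 | W B11 → L3 miss [D]
  4 | W B11 → L3 hit [D]
  5 | W B9 → L1 miss [D]
  6 | R B9 → L1 hit [D]
  7 | W B2 → L2 hit [D]
  8 | R B2 → L2 hit [D]
  9 | R B1 → L1 miss wb→B9 [-]
  10 | W B4 → L0 miss [D]
  11 | W B8 → L0 miss wb→B4 [D]
  12 | R B0 → L0 miss wb→B8 [-]
  13 | R B3 → L3 miss wb→B11 [-]

DIRTY = [2]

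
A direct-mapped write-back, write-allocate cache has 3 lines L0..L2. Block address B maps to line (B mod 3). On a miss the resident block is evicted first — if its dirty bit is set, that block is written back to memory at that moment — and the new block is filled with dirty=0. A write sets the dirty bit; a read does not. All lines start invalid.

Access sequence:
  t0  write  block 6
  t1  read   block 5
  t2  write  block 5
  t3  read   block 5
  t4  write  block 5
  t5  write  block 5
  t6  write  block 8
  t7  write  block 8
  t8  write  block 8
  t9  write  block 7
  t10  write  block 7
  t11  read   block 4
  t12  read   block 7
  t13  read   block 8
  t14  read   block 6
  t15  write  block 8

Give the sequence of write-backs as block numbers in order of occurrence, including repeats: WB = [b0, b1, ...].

WB = [5, 7]

0: W B6 -> L0 miss  d=D]
1: R B5 -> L2 miss  d=-]
2: W B5 -> L2 hit  d=D]
3: R B5 -> L2 hit  d=D]
4: W B5 -> L2 hit  d=D]
5: W B5 -> L2 hit  d=D]
6: W B8 -> L2 miss wb->B5  d=D]
7: W B8 -> L2 hit  d=D]
8: W B8 -> L2 hit  d=D]
9: W B7 -> L1 miss  d=D]
10: W B7 -> L1 hit  d=D]
11: R B4 -> L1 miss wb->B7  d=-]
12: R B7 -> L1 miss  d=-]
13: R B8 -> L2 hit  d=D]
14: R B6 -> L0 hit  d=D]
15: W B8 -> L2 hit  d=D]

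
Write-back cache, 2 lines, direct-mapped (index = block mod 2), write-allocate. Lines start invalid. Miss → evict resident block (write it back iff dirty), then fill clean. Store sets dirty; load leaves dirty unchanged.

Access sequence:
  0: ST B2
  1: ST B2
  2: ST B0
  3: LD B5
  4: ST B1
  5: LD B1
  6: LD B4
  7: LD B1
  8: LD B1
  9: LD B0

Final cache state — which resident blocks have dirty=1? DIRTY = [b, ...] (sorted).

0: W B2 → L0 miss [D]
1: W B2 → L0 hit [D]
2: W B0 → L0 miss wb→B2 [D]
3: R B5 → L1 miss [-]
4: W B1 → L1 miss [D]
5: R B1 → L1 hit [D]
6: R B4 → L0 miss wb→B0 [-]
7: R B1 → L1 hit [D]
8: R B1 → L1 hit [D]
9: R B0 → L0 miss [-]

DIRTY = [1]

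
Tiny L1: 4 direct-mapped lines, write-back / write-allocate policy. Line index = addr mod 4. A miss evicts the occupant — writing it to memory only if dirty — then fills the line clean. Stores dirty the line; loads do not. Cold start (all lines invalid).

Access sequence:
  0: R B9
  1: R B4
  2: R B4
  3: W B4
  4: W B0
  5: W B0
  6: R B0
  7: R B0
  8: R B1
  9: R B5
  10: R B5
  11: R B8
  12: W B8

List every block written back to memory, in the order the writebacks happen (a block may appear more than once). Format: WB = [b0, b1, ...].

WB = [4, 0]

0: R B9 -> L1 miss  d=-]
1: R B4 -> L0 miss  d=-]
2: R B4 -> L0 hit  d=-]
3: W B4 -> L0 hit  d=D]
4: W B0 -> L0 miss wb->B4  d=D]
5: W B0 -> L0 hit  d=D]
6: R B0 -> L0 hit  d=D]
7: R B0 -> L0 hit  d=D]
8: R B1 -> L1 miss  d=-]
9: R B5 -> L1 miss  d=-]
10: R B5 -> L1 hit  d=-]
11: R B8 -> L0 miss wb->B0  d=-]
12: W B8 -> L0 hit  d=D]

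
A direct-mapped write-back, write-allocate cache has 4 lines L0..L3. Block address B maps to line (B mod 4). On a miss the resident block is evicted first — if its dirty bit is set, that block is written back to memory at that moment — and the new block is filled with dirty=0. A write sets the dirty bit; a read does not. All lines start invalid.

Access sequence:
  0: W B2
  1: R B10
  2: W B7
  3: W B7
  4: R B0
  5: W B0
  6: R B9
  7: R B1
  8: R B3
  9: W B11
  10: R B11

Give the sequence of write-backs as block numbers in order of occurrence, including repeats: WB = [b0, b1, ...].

WB = [2, 7]

0: W B2 → L2 miss [D]
1: R B10 → L2 miss wb→B2 [-]
2: W B7 → L3 miss [D]
3: W B7 → L3 hit [D]
4: R B0 → L0 miss [-]
5: W B0 → L0 hit [D]
6: R B9 → L1 miss [-]
7: R B1 → L1 miss [-]
8: R B3 → L3 miss wb→B7 [-]
9: W B11 → L3 miss [D]
10: R B11 → L3 hit [D]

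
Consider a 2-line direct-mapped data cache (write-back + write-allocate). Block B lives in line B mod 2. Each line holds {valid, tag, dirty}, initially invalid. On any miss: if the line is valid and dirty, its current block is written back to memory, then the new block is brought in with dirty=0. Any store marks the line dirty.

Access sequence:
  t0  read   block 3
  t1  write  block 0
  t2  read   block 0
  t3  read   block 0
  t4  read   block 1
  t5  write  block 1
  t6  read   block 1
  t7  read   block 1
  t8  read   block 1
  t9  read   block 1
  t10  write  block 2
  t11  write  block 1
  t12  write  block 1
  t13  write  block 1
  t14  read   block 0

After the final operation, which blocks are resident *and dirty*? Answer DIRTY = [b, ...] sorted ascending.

0: R B3 -> L1 miss  d=-]
1: W B0 -> L0 miss  d=D]
2: R B0 -> L0 hit  d=D]
3: R B0 -> L0 hit  d=D]
4: R B1 -> L1 miss  d=-]
5: W B1 -> L1 hit  d=D]
6: R B1 -> L1 hit  d=D]
7: R B1 -> L1 hit  d=D]
8: R B1 -> L1 hit  d=D]
9: R B1 -> L1 hit  d=D]
10: W B2 -> L0 miss wb->B0  d=D]
11: W B1 -> L1 hit  d=D]
12: W B1 -> L1 hit  d=D]
13: W B1 -> L1 hit  d=D]
14: R B0 -> L0 miss wb->B2  d=-]

DIRTY = [1]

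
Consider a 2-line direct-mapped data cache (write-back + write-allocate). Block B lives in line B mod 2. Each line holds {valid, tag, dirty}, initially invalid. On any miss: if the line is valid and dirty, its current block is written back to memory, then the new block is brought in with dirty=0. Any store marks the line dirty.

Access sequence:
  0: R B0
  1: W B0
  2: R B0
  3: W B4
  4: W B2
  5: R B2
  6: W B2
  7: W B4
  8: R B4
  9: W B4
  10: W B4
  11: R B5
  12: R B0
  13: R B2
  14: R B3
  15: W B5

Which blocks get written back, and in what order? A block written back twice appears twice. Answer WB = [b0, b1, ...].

  0 | R B0 → L0 miss [-]
  1 | W B0 → L0 hit [D]
  2 | R B0 → L0 hit [D]
  3 | W B4 → L0 miss wb→B0 [D]
  4 | W B2 → L0 miss wb→B4 [D]
  5 | R B2 → L0 hit [D]
  6 | W B2 → L0 hit [D]
  7 | W B4 → L0 miss wb→B2 [D]
  8 | R B4 → L0 hit [D]
  9 | W B4 → L0 hit [D]
  10 | W B4 → L0 hit [D]
  11 | R B5 → L1 miss [-]
  12 | R B0 → L0 miss wb→B4 [-]
  13 | R B2 → L0 miss [-]
  14 | R B3 → L1 miss [-]
  15 | W B5 → L1 miss [D]

WB = [0, 4, 2, 4]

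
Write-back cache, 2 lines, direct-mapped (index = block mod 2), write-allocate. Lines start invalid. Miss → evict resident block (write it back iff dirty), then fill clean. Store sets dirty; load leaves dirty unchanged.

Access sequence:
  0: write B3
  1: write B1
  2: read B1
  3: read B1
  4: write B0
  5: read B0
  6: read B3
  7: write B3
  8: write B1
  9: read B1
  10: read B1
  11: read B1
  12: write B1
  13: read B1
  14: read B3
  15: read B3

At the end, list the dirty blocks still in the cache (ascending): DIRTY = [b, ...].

DIRTY = [0]

0: W B3 -> L1 miss  d=D]
1: W B1 -> L1 miss wb->B3  d=D]
2: R B1 -> L1 hit  d=D]
3: R B1 -> L1 hit  d=D]
4: W B0 -> L0 miss  d=D]
5: R B0 -> L0 hit  d=D]
6: R B3 -> L1 miss wb->B1  d=-]
7: W B3 -> L1 hit  d=D]
8: W B1 -> L1 miss wb->B3  d=D]
9: R B1 -> L1 hit  d=D]
10: R B1 -> L1 hit  d=D]
11: R B1 -> L1 hit  d=D]
12: W B1 -> L1 hit  d=D]
13: R B1 -> L1 hit  d=D]
14: R B3 -> L1 miss wb->B1  d=-]
15: R B3 -> L1 hit  d=-]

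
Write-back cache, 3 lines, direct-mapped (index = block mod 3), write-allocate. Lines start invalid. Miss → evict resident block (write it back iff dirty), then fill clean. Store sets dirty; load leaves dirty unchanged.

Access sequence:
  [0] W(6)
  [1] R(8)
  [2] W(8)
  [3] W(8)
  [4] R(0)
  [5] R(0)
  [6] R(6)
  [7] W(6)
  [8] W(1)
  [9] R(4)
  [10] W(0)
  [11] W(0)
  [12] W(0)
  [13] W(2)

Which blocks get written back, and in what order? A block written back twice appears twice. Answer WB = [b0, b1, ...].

WB = [6, 1, 6, 8]

  0 | W B6 → L0 miss [D]
  1 | R B8 → L2 miss [-]
  2 | W B8 → L2 hit [D]
  3 | W B8 → L2 hit [D]
  4 | R B0 → L0 miss wb→B6 [-]
  5 | R B0 → L0 hit [-]
  6 | R B6 → L0 miss [-]
  7 | W B6 → L0 hit [D]
  8 | W B1 → L1 miss [D]
  9 | R B4 → L1 miss wb→B1 [-]
  10 | W B0 → L0 miss wb→B6 [D]
  11 | W B0 → L0 hit [D]
  12 | W B0 → L0 hit [D]
  13 | W B2 → L2 miss wb→B8 [D]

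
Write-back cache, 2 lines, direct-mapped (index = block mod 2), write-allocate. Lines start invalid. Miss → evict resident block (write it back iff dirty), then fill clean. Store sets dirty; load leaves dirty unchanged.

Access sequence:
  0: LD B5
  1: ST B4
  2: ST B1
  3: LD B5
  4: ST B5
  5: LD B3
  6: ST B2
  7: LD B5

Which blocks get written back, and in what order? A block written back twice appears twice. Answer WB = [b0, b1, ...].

WB = [1, 5, 4]

  0 | R B5 → L1 miss [-]
  1 | W B4 → L0 miss [D]
  2 | W B1 → L1 miss [D]
  3 | R B5 → L1 miss wb→B1 [-]
  4 | W B5 → L1 hit [D]
  5 | R B3 → L1 miss wb→B5 [-]
  6 | W B2 → L0 miss wb→B4 [D]
  7 | R B5 → L1 miss [-]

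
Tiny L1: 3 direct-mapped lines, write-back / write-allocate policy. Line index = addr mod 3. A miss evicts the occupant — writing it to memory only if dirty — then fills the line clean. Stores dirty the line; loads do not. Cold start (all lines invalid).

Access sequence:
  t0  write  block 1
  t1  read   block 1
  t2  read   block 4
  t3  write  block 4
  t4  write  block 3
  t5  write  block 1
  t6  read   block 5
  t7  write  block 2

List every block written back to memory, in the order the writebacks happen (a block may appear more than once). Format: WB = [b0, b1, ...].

0: W B1 -> L1 miss  d=D]
1: R B1 -> L1 hit  d=D]
2: R B4 -> L1 miss wb->B1  d=-]
3: W B4 -> L1 hit  d=D]
4: W B3 -> L0 miss  d=D]
5: W B1 -> L1 miss wb->B4  d=D]
6: R B5 -> L2 miss  d=-]
7: W B2 -> L2 miss  d=D]

WB = [1, 4]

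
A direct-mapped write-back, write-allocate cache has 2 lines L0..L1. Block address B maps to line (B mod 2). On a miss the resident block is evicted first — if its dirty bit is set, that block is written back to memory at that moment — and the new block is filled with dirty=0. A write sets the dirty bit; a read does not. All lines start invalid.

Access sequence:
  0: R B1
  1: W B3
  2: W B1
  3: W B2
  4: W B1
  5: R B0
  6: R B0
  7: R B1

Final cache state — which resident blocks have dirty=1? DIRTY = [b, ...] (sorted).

DIRTY = [1]

0: R B1 → L1 miss [-]
1: W B3 → L1 miss [D]
2: W B1 → L1 miss wb→B3 [D]
3: W B2 → L0 miss [D]
4: W B1 → L1 hit [D]
5: R B0 → L0 miss wb→B2 [-]
6: R B0 → L0 hit [-]
7: R B1 → L1 hit [D]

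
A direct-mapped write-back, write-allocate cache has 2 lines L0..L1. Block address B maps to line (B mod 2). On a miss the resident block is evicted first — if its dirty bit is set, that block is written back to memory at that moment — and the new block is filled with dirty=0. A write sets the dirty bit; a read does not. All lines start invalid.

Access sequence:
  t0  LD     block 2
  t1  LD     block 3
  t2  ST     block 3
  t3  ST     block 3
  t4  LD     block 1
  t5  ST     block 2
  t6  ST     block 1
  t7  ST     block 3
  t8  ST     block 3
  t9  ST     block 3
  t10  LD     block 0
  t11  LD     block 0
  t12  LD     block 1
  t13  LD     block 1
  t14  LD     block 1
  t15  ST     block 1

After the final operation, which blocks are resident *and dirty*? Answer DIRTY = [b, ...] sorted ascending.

0: R B2 → L0 miss [-]
1: R B3 → L1 miss [-]
2: W B3 → L1 hit [D]
3: W B3 → L1 hit [D]
4: R B1 → L1 miss wb→B3 [-]
5: W B2 → L0 hit [D]
6: W B1 → L1 hit [D]
7: W B3 → L1 miss wb→B1 [D]
8: W B3 → L1 hit [D]
9: W B3 → L1 hit [D]
10: R B0 → L0 miss wb→B2 [-]
11: R B0 → L0 hit [-]
12: R B1 → L1 miss wb→B3 [-]
13: R B1 → L1 hit [-]
14: R B1 → L1 hit [-]
15: W B1 → L1 hit [D]

DIRTY = [1]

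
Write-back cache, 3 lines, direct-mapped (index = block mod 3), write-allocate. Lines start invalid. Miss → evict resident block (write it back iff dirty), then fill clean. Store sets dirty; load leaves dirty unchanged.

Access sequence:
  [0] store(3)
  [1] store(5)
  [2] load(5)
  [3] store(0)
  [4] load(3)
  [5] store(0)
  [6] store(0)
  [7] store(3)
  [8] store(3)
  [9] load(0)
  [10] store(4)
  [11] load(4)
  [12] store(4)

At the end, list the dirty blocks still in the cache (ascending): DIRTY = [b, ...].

DIRTY = [4, 5]

0: W B3 -> L0 miss  d=D]
1: W B5 -> L2 miss  d=D]
2: R B5 -> L2 hit  d=D]
3: W B0 -> L0 miss wb->B3  d=D]
4: R B3 -> L0 miss wb->B0  d=-]
5: W B0 -> L0 miss  d=D]
6: W B0 -> L0 hit  d=D]
7: W B3 -> L0 miss wb->B0  d=D]
8: W B3 -> L0 hit  d=D]
9: R B0 -> L0 miss wb->B3  d=-]
10: W B4 -> L1 miss  d=D]
11: R B4 -> L1 hit  d=D]
12: W B4 -> L1 hit  d=D]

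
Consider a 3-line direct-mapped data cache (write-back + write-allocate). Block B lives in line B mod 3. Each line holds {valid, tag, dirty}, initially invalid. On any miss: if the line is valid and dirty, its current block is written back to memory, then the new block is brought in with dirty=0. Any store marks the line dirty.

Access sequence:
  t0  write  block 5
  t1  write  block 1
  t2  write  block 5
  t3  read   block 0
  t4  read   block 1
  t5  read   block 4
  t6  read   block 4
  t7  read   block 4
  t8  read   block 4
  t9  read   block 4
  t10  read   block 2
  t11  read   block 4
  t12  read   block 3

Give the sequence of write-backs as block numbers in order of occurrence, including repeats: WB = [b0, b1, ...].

0: W B5 → L2 miss [D]
1: W B1 → L1 miss [D]
2: W B5 → L2 hit [D]
3: R B0 → L0 miss [-]
4: R B1 → L1 hit [D]
5: R B4 → L1 miss wb→B1 [-]
6: R B4 → L1 hit [-]
7: R B4 → L1 hit [-]
8: R B4 → L1 hit [-]
9: R B4 → L1 hit [-]
10: R B2 → L2 miss wb→B5 [-]
11: R B4 → L1 hit [-]
12: R B3 → L0 miss [-]

WB = [1, 5]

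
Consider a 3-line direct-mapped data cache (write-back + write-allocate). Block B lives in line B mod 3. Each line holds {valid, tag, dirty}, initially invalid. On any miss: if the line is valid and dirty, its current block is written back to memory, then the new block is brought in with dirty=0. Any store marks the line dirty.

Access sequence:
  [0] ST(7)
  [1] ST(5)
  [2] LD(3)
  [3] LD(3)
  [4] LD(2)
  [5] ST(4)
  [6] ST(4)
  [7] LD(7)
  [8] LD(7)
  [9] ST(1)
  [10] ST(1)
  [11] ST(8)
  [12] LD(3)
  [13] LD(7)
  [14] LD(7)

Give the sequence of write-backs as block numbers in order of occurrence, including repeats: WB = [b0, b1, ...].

0: W B7 → L1 miss [D]
1: W B5 → L2 miss [D]
2: R B3 → L0 miss [-]
3: R B3 → L0 hit [-]
4: R B2 → L2 miss wb→B5 [-]
5: W B4 → L1 miss wb→B7 [D]
6: W B4 → L1 hit [D]
7: R B7 → L1 miss wb→B4 [-]
8: R B7 → L1 hit [-]
9: W B1 → L1 miss [D]
10: W B1 → L1 hit [D]
11: W B8 → L2 miss [D]
12: R B3 → L0 hit [-]
13: R B7 → L1 miss wb→B1 [-]
14: R B7 → L1 hit [-]

WB = [5, 7, 4, 1]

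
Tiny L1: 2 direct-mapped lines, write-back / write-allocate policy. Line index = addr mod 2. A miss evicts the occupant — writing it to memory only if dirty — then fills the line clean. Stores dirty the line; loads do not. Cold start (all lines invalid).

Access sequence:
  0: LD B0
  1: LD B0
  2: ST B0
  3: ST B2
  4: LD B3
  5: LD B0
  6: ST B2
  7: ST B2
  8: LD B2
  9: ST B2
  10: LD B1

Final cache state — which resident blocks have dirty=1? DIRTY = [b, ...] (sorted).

0: R B0 → L0 miss [-]
1: R B0 → L0 hit [-]
2: W B0 → L0 hit [D]
3: W B2 → L0 miss wb→B0 [D]
4: R B3 → L1 miss [-]
5: R B0 → L0 miss wb→B2 [-]
6: W B2 → L0 miss [D]
7: W B2 → L0 hit [D]
8: R B2 → L0 hit [D]
9: W B2 → L0 hit [D]
10: R B1 → L1 miss [-]

DIRTY = [2]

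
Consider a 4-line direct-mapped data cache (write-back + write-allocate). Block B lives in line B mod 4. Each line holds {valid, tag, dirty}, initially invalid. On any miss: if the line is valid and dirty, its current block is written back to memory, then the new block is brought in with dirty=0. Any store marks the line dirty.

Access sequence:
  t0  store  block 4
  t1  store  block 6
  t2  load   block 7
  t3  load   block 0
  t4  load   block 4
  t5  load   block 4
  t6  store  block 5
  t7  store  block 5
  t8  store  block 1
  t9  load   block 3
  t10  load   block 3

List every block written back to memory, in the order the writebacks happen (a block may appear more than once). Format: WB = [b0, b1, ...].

0: W B4 → L0 miss [D]
1: W B6 → L2 miss [D]
2: R B7 → L3 miss [-]
3: R B0 → L0 miss wb→B4 [-]
4: R B4 → L0 miss [-]
5: R B4 → L0 hit [-]
6: W B5 → L1 miss [D]
7: W B5 → L1 hit [D]
8: W B1 → L1 miss wb→B5 [D]
9: R B3 → L3 miss [-]
10: R B3 → L3 hit [-]

WB = [4, 5]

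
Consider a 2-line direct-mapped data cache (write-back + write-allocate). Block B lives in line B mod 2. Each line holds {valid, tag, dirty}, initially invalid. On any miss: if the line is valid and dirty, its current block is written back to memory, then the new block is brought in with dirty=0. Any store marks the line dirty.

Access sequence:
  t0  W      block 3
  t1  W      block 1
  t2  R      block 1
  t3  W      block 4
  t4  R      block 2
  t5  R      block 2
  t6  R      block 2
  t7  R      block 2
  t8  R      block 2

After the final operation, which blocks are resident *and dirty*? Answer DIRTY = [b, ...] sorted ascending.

DIRTY = [1]

0: W B3 -> L1 miss  d=D]
1: W B1 -> L1 miss wb->B3  d=D]
2: R B1 -> L1 hit  d=D]
3: W B4 -> L0 miss  d=D]
4: R B2 -> L0 miss wb->B4  d=-]
5: R B2 -> L0 hit  d=-]
6: R B2 -> L0 hit  d=-]
7: R B2 -> L0 hit  d=-]
8: R B2 -> L0 hit  d=-]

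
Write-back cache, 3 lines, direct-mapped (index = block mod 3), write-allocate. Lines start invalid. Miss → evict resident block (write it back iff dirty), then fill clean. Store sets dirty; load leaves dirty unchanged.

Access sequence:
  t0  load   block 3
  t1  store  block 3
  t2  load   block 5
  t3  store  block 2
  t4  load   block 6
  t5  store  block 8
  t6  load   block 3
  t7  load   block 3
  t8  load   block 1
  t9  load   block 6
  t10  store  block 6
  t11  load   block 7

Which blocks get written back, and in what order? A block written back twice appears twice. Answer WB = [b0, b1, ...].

  0 | R B3 → L0 miss [-]
  1 | W B3 → L0 hit [D]
  2 | R B5 → L2 miss [-]
  3 | W B2 → L2 miss [D]
  4 | R B6 → L0 miss wb→B3 [-]
  5 | W B8 → L2 miss wb→B2 [D]
  6 | R B3 → L0 miss [-]
  7 | R B3 → L0 hit [-]
  8 | R B1 → L1 miss [-]
  9 | R B6 → L0 miss [-]
  10 | W B6 → L0 hit [D]
  11 | R B7 → L1 miss [-]

WB = [3, 2]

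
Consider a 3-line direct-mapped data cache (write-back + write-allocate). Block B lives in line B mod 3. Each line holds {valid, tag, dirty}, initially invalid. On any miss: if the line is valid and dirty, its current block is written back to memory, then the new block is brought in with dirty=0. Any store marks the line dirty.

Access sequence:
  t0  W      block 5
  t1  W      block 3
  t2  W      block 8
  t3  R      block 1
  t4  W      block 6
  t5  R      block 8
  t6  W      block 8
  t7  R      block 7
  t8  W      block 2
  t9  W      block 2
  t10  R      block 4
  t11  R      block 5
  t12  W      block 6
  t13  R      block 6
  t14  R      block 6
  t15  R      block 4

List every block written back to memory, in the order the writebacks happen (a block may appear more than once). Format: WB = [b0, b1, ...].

0: W B5 -> L2 miss  d=D]
1: W B3 -> L0 miss  d=D]
2: W B8 -> L2 miss wb->B5  d=D]
3: R B1 -> L1 miss  d=-]
4: W B6 -> L0 miss wb->B3  d=D]
5: R B8 -> L2 hit  d=D]
6: W B8 -> L2 hit  d=D]
7: R B7 -> L1 miss  d=-]
8: W B2 -> L2 miss wb->B8  d=D]
9: W B2 -> L2 hit  d=D]
10: R B4 -> L1 miss  d=-]
11: R B5 -> L2 miss wb->B2  d=-]
12: W B6 -> L0 hit  d=D]
13: R B6 -> L0 hit  d=D]
14: R B6 -> L0 hit  d=D]
15: R B4 -> L1 hit  d=-]

WB = [5, 3, 8, 2]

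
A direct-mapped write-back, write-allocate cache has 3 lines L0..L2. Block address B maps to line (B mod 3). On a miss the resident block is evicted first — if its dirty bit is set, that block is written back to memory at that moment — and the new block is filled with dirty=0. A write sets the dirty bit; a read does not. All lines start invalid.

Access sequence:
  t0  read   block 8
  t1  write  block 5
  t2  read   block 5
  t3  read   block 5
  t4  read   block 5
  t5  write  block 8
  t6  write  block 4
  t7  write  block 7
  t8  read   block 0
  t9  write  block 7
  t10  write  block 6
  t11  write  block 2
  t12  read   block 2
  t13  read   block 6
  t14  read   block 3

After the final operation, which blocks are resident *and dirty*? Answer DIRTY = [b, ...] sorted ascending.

  0 | R B8 → L2 miss [-]
  1 | W B5 → L2 miss [D]
  2 | R B5 → L2 hit [D]
  3 | R B5 → L2 hit [D]
  4 | R B5 → L2 hit [D]
  5 | W B8 → L2 miss wb→B5 [D]
  6 | W B4 → L1 miss [D]
  7 | W B7 → L1 miss wb→B4 [D]
  8 | R B0 → L0 miss [-]
  9 | W B7 → L1 hit [D]
  10 | W B6 → L0 miss [D]
  11 | W B2 → L2 miss wb→B8 [D]
  12 | R B2 → L2 hit [D]
  13 | R B6 → L0 hit [D]
  14 | R B3 → L0 miss wb→B6 [-]

DIRTY = [2, 7]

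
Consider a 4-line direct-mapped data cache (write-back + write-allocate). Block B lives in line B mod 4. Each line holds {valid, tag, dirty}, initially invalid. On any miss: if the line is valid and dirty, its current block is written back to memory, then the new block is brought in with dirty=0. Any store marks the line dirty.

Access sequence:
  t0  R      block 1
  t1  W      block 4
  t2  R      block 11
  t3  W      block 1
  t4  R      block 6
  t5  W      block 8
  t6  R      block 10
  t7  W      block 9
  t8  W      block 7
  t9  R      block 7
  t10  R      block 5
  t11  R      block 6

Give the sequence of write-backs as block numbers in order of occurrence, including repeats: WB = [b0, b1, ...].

0: R B1 → L1 miss [-]
1: W B4 → L0 miss [D]
2: R B11 → L3 miss [-]
3: W B1 → L1 hit [D]
4: R B6 → L2 miss [-]
5: W B8 → L0 miss wb→B4 [D]
6: R B10 → L2 miss [-]
7: W B9 → L1 miss wb→B1 [D]
8: W B7 → L3 miss [D]
9: R B7 → L3 hit [D]
10: R B5 → L1 miss wb→B9 [-]
11: R B6 → L2 miss [-]

WB = [4, 1, 9]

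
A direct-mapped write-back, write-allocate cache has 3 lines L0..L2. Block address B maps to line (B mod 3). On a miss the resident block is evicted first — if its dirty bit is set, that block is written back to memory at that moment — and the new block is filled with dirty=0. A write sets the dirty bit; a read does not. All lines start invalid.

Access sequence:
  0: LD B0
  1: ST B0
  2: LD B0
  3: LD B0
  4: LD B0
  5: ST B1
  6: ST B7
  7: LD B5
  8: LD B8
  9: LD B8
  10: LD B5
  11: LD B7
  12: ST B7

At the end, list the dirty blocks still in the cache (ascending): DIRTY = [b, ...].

DIRTY = [0, 7]

0: R B0 → L0 miss [-]
1: W B0 → L0 hit [D]
2: R B0 → L0 hit [D]
3: R B0 → L0 hit [D]
4: R B0 → L0 hit [D]
5: W B1 → L1 miss [D]
6: W B7 → L1 miss wb→B1 [D]
7: R B5 → L2 miss [-]
8: R B8 → L2 miss [-]
9: R B8 → L2 hit [-]
10: R B5 → L2 miss [-]
11: R B7 → L1 hit [D]
12: W B7 → L1 hit [D]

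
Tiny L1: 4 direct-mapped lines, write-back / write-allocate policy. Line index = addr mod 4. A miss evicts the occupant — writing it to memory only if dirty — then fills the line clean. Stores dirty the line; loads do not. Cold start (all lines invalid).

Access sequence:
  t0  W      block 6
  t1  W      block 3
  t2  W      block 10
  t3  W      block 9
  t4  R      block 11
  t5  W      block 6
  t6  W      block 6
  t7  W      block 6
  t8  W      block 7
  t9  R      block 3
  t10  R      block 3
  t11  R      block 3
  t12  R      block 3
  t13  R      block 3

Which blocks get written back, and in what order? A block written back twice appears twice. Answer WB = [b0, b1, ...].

0: W B6 → L2 miss [D]
1: W B3 → L3 miss [D]
2: W B10 → L2 miss wb→B6 [D]
3: W B9 → L1 miss [D]
4: R B11 → L3 miss wb→B3 [-]
5: W B6 → L2 miss wb→B10 [D]
6: W B6 → L2 hit [D]
7: W B6 → L2 hit [D]
8: W B7 → L3 miss [D]
9: R B3 → L3 miss wb→B7 [-]
10: R B3 → L3 hit [-]
11: R B3 → L3 hit [-]
12: R B3 → L3 hit [-]
13: R B3 → L3 hit [-]

WB = [6, 3, 10, 7]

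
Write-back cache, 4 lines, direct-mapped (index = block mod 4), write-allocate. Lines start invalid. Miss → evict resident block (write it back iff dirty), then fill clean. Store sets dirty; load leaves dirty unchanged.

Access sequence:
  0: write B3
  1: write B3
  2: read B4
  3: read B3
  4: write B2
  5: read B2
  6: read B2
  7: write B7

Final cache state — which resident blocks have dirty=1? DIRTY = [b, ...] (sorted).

DIRTY = [2, 7]

0: W B3 -> L3 miss  d=D]
1: W B3 -> L3 hit  d=D]
2: R B4 -> L0 miss  d=-]
3: R B3 -> L3 hit  d=D]
4: W B2 -> L2 miss  d=D]
5: R B2 -> L2 hit  d=D]
6: R B2 -> L2 hit  d=D]
7: W B7 -> L3 miss wb->B3  d=D]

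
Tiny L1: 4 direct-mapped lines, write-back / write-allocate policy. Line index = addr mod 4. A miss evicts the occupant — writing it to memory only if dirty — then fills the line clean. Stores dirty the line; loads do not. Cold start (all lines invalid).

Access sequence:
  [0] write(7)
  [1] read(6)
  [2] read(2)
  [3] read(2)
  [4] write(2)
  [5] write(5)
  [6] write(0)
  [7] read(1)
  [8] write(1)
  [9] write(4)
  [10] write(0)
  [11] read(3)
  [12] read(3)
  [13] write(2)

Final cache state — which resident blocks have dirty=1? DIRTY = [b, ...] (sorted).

DIRTY = [0, 1, 2]

0: W B7 → L3 miss [D]
1: R B6 → L2 miss [-]
2: R B2 → L2 miss [-]
3: R B2 → L2 hit [-]
4: W B2 → L2 hit [D]
5: W B5 → L1 miss [D]
6: W B0 → L0 miss [D]
7: R B1 → L1 miss wb→B5 [-]
8: W B1 → L1 hit [D]
9: W B4 → L0 miss wb→B0 [D]
10: W B0 → L0 miss wb→B4 [D]
11: R B3 → L3 miss wb→B7 [-]
12: R B3 → L3 hit [-]
13: W B2 → L2 hit [D]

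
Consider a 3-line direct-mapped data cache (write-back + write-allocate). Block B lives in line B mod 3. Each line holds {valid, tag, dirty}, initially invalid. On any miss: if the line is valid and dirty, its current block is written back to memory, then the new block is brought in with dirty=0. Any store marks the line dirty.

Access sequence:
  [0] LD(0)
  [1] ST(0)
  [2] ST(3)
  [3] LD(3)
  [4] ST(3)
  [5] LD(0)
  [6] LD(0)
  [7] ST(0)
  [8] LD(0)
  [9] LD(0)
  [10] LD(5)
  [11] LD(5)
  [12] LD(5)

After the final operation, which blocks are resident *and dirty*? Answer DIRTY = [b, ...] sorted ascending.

DIRTY = [0]

0: R B0 → L0 miss [-]
1: W B0 → L0 hit [D]
2: W B3 → L0 miss wb→B0 [D]
3: R B3 → L0 hit [D]
4: W B3 → L0 hit [D]
5: R B0 → L0 miss wb→B3 [-]
6: R B0 → L0 hit [-]
7: W B0 → L0 hit [D]
8: R B0 → L0 hit [D]
9: R B0 → L0 hit [D]
10: R B5 → L2 miss [-]
11: R B5 → L2 hit [-]
12: R B5 → L2 hit [-]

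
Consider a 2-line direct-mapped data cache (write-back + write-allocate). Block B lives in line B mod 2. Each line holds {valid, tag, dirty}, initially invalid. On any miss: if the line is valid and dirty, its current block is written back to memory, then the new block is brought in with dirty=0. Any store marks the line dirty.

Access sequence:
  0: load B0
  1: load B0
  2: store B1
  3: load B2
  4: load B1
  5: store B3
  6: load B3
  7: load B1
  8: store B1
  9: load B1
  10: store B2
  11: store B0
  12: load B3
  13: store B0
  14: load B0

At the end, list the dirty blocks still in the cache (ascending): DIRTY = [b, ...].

0: R B0 -> L0 miss  d=-]
1: R B0 -> L0 hit  d=-]
2: W B1 -> L1 miss  d=D]
3: R B2 -> L0 miss  d=-]
4: R B1 -> L1 hit  d=D]
5: W B3 -> L1 miss wb->B1  d=D]
6: R B3 -> L1 hit  d=D]
7: R B1 -> L1 miss wb->B3  d=-]
8: W B1 -> L1 hit  d=D]
9: R B1 -> L1 hit  d=D]
10: W B2 -> L0 hit  d=D]
11: W B0 -> L0 miss wb->B2  d=D]
12: R B3 -> L1 miss wb->B1  d=-]
13: W B0 -> L0 hit  d=D]
14: R B0 -> L0 hit  d=D]

DIRTY = [0]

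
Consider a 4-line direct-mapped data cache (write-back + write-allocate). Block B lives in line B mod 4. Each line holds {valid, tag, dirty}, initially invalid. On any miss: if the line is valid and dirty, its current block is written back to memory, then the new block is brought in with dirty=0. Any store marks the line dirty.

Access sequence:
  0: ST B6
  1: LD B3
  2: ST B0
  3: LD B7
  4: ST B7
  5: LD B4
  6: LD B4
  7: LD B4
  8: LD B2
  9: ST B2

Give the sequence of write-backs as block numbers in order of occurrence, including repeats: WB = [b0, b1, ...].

WB = [0, 6]

  0 | W B6 → L2 miss [D]
  1 | R B3 → L3 miss [-]
  2 | W B0 → L0 miss [D]
  3 | R B7 → L3 miss [-]
  4 | W B7 → L3 hit [D]
  5 | R B4 → L0 miss wb→B0 [-]
  6 | R B4 → L0 hit [-]
  7 | R B4 → L0 hit [-]
  8 | R B2 → L2 miss wb→B6 [-]
  9 | W B2 → L2 hit [D]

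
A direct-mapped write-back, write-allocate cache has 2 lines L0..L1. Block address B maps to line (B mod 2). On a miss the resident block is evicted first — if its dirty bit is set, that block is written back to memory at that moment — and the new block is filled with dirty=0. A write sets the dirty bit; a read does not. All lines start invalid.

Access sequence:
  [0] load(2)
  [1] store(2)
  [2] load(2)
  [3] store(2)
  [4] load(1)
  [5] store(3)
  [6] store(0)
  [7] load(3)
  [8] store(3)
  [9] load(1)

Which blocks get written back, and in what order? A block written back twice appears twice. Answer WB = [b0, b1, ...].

WB = [2, 3]

0: R B2 → L0 miss [-]
1: W B2 → L0 hit [D]
2: R B2 → L0 hit [D]
3: W B2 → L0 hit [D]
4: R B1 → L1 miss [-]
5: W B3 → L1 miss [D]
6: W B0 → L0 miss wb→B2 [D]
7: R B3 → L1 hit [D]
8: W B3 → L1 hit [D]
9: R B1 → L1 miss wb→B3 [-]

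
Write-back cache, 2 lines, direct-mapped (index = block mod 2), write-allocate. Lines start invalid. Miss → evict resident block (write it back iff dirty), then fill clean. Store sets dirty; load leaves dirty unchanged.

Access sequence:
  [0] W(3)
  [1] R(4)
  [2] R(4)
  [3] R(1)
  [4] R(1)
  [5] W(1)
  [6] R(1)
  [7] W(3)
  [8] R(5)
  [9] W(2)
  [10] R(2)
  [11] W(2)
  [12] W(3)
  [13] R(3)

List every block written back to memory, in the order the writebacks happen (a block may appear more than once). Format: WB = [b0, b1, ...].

WB = [3, 1, 3]

  0 | W B3 → L1 miss [D]
  1 | R B4 → L0 miss [-]
  2 | R B4 → L0 hit [-]
  3 | R B1 → L1 miss wb→B3 [-]
  4 | R B1 → L1 hit [-]
  5 | W B1 → L1 hit [D]
  6 | R B1 → L1 hit [D]
  7 | W B3 → L1 miss wb→B1 [D]
  8 | R B5 → L1 miss wb→B3 [-]
  9 | W B2 → L0 miss [D]
  10 | R B2 → L0 hit [D]
  11 | W B2 → L0 hit [D]
  12 | W B3 → L1 miss [D]
  13 | R B3 → L1 hit [D]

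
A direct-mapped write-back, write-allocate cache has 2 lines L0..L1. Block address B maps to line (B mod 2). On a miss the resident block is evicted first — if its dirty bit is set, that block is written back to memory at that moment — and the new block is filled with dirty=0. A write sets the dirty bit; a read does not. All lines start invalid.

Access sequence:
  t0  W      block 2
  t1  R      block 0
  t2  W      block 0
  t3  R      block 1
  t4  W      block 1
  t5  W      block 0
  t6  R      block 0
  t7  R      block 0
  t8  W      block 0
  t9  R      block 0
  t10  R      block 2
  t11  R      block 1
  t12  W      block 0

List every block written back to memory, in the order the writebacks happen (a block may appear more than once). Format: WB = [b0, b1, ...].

WB = [2, 0]

0: W B2 -> L0 miss  d=D]
1: R B0 -> L0 miss wb->B2  d=-]
2: W B0 -> L0 hit  d=D]
3: R B1 -> L1 miss  d=-]
4: W B1 -> L1 hit  d=D]
5: W B0 -> L0 hit  d=D]
6: R B0 -> L0 hit  d=D]
7: R B0 -> L0 hit  d=D]
8: W B0 -> L0 hit  d=D]
9: R B0 -> L0 hit  d=D]
10: R B2 -> L0 miss wb->B0  d=-]
11: R B1 -> L1 hit  d=D]
12: W B0 -> L0 miss  d=D]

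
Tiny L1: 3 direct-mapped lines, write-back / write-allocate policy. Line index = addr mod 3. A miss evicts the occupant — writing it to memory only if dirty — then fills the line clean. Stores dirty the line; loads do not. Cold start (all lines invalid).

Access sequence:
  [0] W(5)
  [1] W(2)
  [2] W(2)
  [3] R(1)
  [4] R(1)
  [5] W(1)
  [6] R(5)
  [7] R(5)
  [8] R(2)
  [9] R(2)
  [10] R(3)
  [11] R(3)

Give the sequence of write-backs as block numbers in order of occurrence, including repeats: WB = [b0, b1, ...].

  0 | W B5 → L2 miss [D]
  1 | W B2 → L2 miss wb→B5 [D]
  2 | W B2 → L2 hit [D]
  3 | R B1 → L1 miss [-]
  4 | R B1 → L1 hit [-]
  5 | W B1 → L1 hit [D]
  6 | R B5 → L2 miss wb→B2 [-]
  7 | R B5 → L2 hit [-]
  8 | R B2 → L2 miss [-]
  9 | R B2 → L2 hit [-]
  10 | R B3 → L0 miss [-]
  11 | R B3 → L0 hit [-]

WB = [5, 2]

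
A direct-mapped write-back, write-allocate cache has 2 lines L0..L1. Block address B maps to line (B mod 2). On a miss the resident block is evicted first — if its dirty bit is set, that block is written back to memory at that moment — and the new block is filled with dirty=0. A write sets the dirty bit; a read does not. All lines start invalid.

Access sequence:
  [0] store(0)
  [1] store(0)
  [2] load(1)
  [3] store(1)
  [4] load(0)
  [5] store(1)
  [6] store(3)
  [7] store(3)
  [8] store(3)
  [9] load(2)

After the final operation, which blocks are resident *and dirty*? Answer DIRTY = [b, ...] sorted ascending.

0: W B0 → L0 miss [D]
1: W B0 → L0 hit [D]
2: R B1 → L1 miss [-]
3: W B1 → L1 hit [D]
4: R B0 → L0 hit [D]
5: W B1 → L1 hit [D]
6: W B3 → L1 miss wb→B1 [D]
7: W B3 → L1 hit [D]
8: W B3 → L1 hit [D]
9: R B2 → L0 miss wb→B0 [-]

DIRTY = [3]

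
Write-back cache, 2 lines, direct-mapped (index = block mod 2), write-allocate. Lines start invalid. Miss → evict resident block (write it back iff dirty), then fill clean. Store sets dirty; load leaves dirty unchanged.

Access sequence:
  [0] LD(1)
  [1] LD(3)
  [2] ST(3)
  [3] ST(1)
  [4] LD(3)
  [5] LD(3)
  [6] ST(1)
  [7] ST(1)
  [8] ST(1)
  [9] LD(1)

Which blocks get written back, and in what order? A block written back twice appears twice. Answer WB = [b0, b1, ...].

  0 | R B1 → L1 miss [-]
  1 | R B3 → L1 miss [-]
  2 | W B3 → L1 hit [D]
  3 | W B1 → L1 miss wb→B3 [D]
  4 | R B3 → L1 miss wb→B1 [-]
  5 | R B3 → L1 hit [-]
  6 | W B1 → L1 miss [D]
  7 | W B1 → L1 hit [D]
  8 | W B1 → L1 hit [D]
  9 | R B1 → L1 hit [D]

WB = [3, 1]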